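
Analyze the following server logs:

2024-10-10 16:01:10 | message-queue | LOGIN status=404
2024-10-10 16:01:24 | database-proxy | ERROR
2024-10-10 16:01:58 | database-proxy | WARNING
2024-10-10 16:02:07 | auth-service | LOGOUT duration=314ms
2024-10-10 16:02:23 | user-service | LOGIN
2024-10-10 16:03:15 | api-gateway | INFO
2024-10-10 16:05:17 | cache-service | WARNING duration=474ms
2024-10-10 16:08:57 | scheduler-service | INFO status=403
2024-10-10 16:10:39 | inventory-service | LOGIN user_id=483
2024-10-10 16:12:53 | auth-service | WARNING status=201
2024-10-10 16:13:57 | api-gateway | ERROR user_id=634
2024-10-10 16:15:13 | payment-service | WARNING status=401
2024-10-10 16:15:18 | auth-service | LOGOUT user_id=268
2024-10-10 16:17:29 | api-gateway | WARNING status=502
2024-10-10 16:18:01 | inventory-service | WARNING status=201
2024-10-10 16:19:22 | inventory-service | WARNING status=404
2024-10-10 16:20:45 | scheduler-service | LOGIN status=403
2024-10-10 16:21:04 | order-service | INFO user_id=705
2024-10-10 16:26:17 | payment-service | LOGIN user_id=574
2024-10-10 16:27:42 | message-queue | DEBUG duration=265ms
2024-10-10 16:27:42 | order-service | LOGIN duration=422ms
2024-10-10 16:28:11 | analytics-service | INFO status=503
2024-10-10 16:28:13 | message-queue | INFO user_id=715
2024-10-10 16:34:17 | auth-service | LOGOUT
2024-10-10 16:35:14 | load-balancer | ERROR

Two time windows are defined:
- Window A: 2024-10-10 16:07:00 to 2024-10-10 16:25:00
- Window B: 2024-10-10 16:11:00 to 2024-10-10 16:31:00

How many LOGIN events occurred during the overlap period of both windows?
1

To find overlap events:

1. Window A: 2024-10-10 16:07:00 to 2024-10-10 16:25:00
2. Window B: 2024-10-10 16:11:00 to 2024-10-10 16:31:00
3. Overlap period: 2024-10-10 16:11:00 to 2024-10-10 16:25:00
4. Count LOGIN events in overlap: 1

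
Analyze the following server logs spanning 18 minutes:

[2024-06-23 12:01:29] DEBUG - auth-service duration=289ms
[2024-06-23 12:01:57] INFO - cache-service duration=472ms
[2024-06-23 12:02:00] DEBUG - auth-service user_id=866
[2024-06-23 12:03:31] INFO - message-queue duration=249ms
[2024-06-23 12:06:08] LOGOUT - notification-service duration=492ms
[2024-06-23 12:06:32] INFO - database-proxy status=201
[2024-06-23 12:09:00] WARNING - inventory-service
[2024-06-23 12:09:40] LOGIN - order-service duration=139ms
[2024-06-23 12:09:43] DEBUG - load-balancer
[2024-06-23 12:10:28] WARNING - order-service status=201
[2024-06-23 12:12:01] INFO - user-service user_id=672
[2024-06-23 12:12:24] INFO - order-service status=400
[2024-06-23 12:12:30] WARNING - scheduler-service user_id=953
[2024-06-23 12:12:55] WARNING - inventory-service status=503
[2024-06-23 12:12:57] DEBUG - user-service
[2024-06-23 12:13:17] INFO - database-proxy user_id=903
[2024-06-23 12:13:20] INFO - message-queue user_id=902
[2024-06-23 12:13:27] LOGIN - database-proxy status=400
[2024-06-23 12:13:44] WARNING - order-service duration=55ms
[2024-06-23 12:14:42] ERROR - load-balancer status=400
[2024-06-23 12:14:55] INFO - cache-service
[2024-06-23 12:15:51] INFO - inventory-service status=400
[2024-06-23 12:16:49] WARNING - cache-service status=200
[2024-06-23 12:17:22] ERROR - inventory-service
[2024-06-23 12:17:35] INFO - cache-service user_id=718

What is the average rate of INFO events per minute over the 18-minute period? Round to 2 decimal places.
0.56

To calculate the rate:

1. Count total INFO events: 10
2. Total time period: 18 minutes
3. Rate = 10 / 18 = 0.56 events per minute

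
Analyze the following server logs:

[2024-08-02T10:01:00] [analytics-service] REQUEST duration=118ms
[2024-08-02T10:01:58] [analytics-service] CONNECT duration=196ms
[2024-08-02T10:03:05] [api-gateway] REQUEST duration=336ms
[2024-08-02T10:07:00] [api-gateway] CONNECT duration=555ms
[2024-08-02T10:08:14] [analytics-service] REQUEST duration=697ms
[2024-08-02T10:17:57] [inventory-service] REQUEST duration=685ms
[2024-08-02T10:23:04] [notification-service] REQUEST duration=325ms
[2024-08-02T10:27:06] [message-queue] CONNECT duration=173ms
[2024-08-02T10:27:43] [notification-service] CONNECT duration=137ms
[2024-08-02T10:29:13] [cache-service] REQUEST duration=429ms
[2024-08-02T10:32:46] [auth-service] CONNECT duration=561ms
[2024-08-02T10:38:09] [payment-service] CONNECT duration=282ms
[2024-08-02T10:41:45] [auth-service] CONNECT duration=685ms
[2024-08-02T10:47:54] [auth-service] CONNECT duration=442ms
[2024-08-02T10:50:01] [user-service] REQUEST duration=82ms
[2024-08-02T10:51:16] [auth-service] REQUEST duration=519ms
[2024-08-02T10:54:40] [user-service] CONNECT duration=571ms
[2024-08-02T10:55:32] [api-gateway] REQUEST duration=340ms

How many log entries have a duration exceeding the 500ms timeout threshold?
7

To count timeouts:

1. Threshold: 500ms
2. Extract duration from each log entry
3. Count entries where duration > 500
4. Timeout count: 7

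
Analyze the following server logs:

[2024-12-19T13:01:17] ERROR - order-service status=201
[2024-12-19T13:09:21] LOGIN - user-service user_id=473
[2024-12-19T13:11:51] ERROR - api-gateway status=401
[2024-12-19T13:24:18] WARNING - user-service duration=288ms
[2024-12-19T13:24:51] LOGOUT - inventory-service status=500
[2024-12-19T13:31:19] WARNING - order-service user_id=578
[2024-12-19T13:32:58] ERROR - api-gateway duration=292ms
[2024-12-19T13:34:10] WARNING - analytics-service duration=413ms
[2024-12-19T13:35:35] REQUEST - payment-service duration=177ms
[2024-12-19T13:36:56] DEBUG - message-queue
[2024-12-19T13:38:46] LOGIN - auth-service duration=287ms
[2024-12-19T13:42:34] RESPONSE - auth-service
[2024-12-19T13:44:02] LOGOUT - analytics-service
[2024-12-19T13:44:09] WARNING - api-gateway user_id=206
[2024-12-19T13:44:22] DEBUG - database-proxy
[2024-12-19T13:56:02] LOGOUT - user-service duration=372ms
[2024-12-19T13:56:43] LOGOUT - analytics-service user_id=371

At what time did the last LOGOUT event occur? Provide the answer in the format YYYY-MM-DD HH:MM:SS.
2024-12-19 13:56:43

To find the last event:

1. Filter for all LOGOUT events
2. Sort by timestamp
3. Select the last one
4. Timestamp: 2024-12-19 13:56:43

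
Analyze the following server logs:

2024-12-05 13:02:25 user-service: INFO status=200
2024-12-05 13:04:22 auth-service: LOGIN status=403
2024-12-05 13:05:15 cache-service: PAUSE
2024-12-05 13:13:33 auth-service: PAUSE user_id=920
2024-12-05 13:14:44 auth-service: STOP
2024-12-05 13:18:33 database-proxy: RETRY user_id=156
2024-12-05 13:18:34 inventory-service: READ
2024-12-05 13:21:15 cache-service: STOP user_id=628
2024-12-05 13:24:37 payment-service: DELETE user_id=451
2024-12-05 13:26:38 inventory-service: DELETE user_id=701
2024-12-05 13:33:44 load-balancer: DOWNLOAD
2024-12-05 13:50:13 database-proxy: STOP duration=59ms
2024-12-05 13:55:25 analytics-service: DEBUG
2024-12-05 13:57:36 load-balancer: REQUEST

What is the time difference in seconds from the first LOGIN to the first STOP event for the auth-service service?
622

To find the time between events:

1. Locate the first LOGIN event for auth-service: 2024-12-05 13:04:22
2. Locate the first STOP event for auth-service: 2024-12-05 13:14:44
3. Calculate the difference: 2024-12-05 13:14:44 - 2024-12-05 13:04:22 = 622 seconds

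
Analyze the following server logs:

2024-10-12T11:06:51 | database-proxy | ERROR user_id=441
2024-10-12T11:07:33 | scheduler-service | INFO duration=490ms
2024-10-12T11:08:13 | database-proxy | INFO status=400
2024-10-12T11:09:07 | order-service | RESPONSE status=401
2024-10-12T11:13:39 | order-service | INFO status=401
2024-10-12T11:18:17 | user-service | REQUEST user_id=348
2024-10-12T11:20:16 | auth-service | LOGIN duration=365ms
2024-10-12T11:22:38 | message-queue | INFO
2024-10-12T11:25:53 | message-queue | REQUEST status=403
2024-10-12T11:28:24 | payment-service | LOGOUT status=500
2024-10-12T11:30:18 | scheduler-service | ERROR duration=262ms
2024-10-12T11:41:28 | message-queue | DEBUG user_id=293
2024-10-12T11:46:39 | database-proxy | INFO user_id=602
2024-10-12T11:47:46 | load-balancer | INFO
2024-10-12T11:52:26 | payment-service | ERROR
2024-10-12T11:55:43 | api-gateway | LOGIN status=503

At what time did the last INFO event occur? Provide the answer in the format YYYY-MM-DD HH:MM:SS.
2024-10-12 11:47:46

To find the last event:

1. Filter for all INFO events
2. Sort by timestamp
3. Select the last one
4. Timestamp: 2024-10-12 11:47:46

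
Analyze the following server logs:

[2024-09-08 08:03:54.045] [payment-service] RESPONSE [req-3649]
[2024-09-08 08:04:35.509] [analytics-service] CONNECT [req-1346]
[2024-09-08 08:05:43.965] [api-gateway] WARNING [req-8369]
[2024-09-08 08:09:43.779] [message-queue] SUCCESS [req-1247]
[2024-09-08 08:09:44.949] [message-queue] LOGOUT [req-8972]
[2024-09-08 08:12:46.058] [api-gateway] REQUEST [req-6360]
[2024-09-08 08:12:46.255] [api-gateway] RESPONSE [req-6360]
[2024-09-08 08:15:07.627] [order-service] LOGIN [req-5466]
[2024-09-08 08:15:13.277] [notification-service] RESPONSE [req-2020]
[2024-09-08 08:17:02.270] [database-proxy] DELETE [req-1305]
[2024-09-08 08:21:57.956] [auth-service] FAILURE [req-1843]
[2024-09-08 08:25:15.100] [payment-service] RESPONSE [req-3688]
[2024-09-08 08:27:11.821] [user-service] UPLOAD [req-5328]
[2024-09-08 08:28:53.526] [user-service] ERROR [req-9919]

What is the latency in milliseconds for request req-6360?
197

To calculate latency:

1. Find REQUEST with id req-6360: 2024-09-08 08:12:46.058
2. Find RESPONSE with id req-6360: 2024-09-08 08:12:46.255
3. Latency: 2024-09-08 08:12:46.255 - 2024-09-08 08:12:46.058 = 197ms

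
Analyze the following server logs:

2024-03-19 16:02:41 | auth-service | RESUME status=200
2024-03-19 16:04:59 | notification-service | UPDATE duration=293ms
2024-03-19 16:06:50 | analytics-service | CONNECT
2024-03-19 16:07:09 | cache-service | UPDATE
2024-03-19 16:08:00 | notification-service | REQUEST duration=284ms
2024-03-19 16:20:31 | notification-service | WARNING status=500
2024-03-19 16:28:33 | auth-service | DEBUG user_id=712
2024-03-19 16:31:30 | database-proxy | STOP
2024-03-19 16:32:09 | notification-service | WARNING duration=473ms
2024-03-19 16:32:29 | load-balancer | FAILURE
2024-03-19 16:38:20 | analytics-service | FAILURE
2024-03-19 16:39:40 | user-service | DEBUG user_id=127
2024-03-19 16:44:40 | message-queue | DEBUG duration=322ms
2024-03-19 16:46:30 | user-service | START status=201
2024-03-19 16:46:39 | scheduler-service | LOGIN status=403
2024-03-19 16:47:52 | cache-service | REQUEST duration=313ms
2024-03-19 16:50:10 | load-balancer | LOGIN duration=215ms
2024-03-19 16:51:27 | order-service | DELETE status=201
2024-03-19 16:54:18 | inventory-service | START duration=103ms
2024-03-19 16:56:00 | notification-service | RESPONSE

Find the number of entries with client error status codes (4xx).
1

To find matching entries:

1. Pattern to match: client error status codes (4xx)
2. Scan each log entry for the pattern
3. Count matches: 1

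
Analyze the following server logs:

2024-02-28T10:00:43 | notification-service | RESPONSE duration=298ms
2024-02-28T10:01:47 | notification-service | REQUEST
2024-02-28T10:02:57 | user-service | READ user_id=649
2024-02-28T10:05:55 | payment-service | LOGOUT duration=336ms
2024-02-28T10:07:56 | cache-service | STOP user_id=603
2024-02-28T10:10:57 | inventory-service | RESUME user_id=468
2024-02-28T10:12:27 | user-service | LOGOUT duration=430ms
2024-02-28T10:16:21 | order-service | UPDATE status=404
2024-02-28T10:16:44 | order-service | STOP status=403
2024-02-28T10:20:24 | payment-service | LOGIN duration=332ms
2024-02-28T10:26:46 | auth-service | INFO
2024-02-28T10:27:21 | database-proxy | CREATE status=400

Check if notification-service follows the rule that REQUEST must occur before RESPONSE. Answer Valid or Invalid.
Invalid

To validate ordering:

1. Required order: REQUEST → RESPONSE
2. Rule: REQUEST must occur before RESPONSE
3. Check actual order of events for notification-service
4. Result: Invalid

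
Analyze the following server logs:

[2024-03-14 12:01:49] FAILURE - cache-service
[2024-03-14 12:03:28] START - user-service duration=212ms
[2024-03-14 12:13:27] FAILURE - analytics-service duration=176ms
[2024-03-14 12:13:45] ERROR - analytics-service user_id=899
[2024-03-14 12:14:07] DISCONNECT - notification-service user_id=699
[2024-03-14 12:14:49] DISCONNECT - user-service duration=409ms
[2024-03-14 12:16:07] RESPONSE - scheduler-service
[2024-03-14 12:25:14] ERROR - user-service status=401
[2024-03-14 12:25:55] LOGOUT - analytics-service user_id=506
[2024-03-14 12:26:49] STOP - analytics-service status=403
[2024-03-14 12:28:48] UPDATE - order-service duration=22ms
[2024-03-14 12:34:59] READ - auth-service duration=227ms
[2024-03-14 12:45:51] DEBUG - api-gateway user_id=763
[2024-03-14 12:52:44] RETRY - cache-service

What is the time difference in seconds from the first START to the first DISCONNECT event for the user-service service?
681

To find the time between events:

1. Locate the first START event for user-service: 2024-03-14 12:03:28
2. Locate the first DISCONNECT event for user-service: 2024-03-14 12:14:49
3. Calculate the difference: 2024-03-14 12:14:49 - 2024-03-14 12:03:28 = 681 seconds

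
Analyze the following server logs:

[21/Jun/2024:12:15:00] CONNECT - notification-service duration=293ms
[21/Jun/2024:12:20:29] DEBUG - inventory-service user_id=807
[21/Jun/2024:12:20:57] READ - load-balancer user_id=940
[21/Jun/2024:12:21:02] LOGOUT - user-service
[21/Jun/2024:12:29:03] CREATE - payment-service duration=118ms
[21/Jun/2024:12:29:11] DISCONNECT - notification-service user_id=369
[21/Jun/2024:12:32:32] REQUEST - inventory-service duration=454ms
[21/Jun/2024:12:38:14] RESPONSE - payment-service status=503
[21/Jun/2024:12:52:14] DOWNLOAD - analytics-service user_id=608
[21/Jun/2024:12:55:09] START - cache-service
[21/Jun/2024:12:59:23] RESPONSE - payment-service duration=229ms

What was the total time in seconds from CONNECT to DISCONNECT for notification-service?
851

To calculate state duration:

1. Find CONNECT event for notification-service: 21/Jun/2024:12:15:00
2. Find DISCONNECT event for notification-service: 21/Jun/2024:12:29:11
3. Calculate duration: 21/Jun/2024:12:29:11 - 21/Jun/2024:12:15:00 = 851 seconds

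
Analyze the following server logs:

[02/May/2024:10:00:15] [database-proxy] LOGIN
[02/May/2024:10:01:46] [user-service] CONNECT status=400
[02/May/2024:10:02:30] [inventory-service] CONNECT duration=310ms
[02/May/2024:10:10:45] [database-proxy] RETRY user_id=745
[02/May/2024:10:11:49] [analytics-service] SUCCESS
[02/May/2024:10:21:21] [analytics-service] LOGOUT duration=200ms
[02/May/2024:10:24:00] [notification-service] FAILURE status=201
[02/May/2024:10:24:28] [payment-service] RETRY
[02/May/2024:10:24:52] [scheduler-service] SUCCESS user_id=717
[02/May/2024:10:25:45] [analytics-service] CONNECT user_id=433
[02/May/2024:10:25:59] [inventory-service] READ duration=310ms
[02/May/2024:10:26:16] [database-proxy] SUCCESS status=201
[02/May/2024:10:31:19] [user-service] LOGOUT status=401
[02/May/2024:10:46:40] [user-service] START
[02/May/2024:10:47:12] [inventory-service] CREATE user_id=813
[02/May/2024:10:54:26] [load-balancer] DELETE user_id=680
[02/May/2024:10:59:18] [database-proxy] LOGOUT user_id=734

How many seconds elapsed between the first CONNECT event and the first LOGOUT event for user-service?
1773

To find the time between events:

1. Locate the first CONNECT event for user-service: 02/May/2024:10:01:46
2. Locate the first LOGOUT event for user-service: 02/May/2024:10:31:19
3. Calculate the difference: 02/May/2024:10:31:19 - 02/May/2024:10:01:46 = 1773 seconds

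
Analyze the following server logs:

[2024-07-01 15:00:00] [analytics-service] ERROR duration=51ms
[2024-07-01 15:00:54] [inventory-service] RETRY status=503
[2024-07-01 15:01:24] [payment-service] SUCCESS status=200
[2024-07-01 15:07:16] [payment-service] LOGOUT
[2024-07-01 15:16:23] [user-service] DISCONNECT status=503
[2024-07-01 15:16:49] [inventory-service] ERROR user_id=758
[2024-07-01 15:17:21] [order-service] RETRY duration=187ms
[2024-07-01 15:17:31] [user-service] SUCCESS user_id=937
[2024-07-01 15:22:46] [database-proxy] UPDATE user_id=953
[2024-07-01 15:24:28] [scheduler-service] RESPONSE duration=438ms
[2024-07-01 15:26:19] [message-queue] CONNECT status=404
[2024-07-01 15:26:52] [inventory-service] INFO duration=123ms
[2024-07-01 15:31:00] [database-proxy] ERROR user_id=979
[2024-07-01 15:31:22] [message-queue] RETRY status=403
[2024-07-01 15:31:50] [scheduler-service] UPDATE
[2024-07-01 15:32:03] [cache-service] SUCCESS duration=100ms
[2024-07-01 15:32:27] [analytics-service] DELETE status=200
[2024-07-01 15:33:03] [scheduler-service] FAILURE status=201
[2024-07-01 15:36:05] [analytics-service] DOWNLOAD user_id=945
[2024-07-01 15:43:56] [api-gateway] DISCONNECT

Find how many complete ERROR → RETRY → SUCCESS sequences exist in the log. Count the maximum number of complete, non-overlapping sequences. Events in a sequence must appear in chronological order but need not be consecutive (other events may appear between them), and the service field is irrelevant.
3

To count sequences:

1. Look for pattern: ERROR → RETRY → SUCCESS
2. Greedily scan the log in chronological order, matching each sequence element in turn (ignoring service)
3. Each time the full pattern completes, increment the count and restart matching from the next event
4. Complete non-overlapping sequences found: 3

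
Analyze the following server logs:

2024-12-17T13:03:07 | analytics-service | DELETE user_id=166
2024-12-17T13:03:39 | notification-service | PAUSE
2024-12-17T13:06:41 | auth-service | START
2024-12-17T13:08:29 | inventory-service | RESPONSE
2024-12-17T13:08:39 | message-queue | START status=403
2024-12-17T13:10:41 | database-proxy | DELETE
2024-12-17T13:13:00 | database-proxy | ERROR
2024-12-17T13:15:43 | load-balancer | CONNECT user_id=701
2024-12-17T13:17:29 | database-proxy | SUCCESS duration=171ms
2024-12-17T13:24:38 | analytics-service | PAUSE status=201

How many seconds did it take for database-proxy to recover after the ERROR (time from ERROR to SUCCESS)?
269

To calculate recovery time:

1. Find ERROR event for database-proxy: 2024-12-17T13:13:00
2. Find next SUCCESS event for database-proxy: 2024-12-17T13:17:29
3. Recovery time: 2024-12-17T13:17:29 - 2024-12-17T13:13:00 = 269 seconds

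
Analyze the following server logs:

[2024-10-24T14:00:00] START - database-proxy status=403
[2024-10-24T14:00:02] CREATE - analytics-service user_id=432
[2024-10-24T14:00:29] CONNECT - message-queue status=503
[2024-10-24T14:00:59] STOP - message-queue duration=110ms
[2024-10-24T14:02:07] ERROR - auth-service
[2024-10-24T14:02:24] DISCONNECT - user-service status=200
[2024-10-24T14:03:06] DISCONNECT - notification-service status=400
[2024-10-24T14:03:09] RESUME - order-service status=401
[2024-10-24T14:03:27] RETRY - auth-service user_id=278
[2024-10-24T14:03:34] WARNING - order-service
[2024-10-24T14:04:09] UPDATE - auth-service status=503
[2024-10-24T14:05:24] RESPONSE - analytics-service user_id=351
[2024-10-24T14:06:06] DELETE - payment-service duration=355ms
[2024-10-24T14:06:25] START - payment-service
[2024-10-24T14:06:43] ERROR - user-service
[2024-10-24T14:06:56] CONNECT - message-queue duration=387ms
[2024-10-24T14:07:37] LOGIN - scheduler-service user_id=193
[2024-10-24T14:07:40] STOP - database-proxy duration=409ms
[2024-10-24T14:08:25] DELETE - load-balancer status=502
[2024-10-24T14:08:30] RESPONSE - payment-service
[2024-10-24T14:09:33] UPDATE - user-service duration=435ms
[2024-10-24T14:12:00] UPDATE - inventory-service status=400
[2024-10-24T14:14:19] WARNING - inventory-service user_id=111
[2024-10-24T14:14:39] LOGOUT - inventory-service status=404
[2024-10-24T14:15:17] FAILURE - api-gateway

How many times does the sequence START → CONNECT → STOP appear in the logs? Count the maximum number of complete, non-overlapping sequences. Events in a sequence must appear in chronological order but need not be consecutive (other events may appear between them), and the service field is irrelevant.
2

To count sequences:

1. Look for pattern: START → CONNECT → STOP
2. Greedily scan the log in chronological order, matching each sequence element in turn (ignoring service)
3. Each time the full pattern completes, increment the count and restart matching from the next event
4. Complete non-overlapping sequences found: 2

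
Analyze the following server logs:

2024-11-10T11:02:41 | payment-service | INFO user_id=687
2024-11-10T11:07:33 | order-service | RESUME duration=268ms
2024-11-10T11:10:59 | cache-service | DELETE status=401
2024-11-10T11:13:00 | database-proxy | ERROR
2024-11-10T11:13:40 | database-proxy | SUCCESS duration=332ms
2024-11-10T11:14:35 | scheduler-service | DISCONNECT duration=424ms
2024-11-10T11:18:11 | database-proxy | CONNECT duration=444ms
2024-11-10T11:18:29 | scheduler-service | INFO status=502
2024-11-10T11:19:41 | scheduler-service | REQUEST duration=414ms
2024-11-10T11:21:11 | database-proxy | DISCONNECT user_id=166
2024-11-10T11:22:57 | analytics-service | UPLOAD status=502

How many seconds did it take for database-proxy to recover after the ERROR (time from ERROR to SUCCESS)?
40

To calculate recovery time:

1. Find ERROR event for database-proxy: 2024-11-10T11:13:00
2. Find next SUCCESS event for database-proxy: 2024-11-10T11:13:40
3. Recovery time: 2024-11-10T11:13:40 - 2024-11-10T11:13:00 = 40 seconds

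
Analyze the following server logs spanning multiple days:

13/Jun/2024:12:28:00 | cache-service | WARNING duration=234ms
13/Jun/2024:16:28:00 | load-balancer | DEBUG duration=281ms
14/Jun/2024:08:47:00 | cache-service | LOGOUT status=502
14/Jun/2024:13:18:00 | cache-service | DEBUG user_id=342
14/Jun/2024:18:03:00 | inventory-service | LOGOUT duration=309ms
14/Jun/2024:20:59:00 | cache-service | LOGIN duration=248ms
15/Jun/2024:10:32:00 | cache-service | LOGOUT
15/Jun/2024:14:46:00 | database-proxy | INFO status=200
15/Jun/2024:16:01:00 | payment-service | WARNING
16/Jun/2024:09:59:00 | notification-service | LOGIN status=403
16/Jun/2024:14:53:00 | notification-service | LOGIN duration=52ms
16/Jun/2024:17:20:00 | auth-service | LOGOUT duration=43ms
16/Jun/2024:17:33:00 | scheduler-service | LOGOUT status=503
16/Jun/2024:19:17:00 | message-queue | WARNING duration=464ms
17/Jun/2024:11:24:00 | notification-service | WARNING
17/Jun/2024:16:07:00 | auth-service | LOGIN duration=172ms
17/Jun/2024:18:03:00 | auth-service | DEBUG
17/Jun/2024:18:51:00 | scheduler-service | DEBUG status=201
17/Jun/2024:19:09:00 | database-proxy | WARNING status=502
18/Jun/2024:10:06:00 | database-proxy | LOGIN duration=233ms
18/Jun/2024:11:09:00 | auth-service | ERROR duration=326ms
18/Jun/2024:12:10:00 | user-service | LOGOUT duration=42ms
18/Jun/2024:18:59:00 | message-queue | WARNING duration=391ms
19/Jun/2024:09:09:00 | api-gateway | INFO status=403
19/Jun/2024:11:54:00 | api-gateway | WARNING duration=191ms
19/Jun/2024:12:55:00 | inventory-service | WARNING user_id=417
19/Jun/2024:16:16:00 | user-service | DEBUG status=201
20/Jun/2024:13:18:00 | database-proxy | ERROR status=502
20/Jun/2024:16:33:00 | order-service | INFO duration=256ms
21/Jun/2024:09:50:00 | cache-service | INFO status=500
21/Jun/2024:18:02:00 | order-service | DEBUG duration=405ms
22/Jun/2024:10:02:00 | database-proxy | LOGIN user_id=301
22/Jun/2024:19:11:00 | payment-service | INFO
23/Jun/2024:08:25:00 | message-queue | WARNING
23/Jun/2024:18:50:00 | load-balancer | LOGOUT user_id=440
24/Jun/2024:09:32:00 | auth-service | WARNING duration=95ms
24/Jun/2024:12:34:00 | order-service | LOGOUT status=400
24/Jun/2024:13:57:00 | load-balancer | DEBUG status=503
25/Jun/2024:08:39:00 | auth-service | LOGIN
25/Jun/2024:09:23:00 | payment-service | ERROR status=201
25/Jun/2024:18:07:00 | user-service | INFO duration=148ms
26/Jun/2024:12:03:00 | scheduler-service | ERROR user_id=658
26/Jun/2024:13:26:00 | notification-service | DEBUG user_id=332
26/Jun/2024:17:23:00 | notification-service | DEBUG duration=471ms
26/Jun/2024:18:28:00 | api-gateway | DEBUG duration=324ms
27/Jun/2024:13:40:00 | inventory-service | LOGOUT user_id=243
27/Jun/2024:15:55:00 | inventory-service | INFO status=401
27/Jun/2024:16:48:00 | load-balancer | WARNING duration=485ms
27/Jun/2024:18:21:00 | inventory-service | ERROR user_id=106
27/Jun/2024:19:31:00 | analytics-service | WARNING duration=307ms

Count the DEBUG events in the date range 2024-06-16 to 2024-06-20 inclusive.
3

To filter by date range:

1. Date range: 2024-06-16 through 2024-06-20, both dates inclusive
2. Filter for DEBUG events whose date falls in this range
3. Count matching events: 3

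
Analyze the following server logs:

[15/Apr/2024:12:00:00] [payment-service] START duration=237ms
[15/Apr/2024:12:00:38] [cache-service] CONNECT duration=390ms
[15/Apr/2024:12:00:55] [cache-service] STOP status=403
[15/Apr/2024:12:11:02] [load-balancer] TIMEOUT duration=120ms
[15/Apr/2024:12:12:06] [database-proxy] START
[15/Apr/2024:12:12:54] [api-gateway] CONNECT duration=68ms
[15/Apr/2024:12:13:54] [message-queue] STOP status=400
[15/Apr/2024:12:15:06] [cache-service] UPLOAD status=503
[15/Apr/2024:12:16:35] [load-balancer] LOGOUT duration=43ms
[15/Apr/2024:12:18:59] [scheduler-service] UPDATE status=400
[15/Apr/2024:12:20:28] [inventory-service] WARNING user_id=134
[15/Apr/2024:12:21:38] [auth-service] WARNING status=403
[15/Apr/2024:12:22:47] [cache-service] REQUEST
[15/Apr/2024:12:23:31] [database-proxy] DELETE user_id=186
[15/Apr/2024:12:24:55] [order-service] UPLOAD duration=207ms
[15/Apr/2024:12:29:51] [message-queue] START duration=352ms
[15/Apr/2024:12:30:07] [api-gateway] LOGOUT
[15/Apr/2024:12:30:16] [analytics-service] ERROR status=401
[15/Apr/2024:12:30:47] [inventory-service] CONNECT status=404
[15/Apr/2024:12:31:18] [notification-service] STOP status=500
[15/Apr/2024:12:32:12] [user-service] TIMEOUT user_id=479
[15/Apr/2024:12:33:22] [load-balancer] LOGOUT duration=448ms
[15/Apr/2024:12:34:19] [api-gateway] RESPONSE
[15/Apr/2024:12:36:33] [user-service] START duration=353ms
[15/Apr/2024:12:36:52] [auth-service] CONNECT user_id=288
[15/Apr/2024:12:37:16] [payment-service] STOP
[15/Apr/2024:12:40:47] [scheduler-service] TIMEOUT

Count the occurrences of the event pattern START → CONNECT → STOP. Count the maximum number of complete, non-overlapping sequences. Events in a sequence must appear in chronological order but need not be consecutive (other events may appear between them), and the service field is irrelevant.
4

To count sequences:

1. Look for pattern: START → CONNECT → STOP
2. Greedily scan the log in chronological order, matching each sequence element in turn (ignoring service)
3. Each time the full pattern completes, increment the count and restart matching from the next event
4. Complete non-overlapping sequences found: 4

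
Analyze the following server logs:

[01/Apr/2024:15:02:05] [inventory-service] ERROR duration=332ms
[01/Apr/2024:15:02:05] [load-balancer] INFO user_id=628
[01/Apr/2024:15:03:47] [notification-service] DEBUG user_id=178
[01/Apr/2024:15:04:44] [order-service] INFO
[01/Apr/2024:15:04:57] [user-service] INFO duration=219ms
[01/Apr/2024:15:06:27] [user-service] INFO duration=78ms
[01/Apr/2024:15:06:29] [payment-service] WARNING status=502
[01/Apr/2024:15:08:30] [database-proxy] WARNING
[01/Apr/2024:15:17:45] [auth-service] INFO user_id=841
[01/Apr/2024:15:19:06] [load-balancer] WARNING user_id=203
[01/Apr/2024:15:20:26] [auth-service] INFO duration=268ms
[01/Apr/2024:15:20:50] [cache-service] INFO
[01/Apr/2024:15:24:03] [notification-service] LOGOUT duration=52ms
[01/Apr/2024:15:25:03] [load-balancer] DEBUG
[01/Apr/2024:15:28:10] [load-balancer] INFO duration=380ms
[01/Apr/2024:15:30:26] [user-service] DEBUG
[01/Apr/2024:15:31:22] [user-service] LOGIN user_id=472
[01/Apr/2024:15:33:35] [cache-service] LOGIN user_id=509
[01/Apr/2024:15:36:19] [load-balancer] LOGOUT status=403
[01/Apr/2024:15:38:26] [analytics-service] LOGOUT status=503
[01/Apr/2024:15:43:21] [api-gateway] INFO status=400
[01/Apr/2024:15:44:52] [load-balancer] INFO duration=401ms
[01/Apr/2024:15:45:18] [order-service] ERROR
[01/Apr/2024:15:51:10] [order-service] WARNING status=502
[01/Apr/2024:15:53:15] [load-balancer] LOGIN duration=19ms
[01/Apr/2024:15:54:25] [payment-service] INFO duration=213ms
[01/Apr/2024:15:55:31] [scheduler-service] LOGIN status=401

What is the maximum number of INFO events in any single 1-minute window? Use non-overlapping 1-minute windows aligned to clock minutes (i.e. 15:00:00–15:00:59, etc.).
2

To find the burst window:

1. Divide the log period into non-overlapping 1-minute windows starting at 15:00
2. Count INFO events in each window
3. Find the window with maximum count
4. Maximum events in a window: 2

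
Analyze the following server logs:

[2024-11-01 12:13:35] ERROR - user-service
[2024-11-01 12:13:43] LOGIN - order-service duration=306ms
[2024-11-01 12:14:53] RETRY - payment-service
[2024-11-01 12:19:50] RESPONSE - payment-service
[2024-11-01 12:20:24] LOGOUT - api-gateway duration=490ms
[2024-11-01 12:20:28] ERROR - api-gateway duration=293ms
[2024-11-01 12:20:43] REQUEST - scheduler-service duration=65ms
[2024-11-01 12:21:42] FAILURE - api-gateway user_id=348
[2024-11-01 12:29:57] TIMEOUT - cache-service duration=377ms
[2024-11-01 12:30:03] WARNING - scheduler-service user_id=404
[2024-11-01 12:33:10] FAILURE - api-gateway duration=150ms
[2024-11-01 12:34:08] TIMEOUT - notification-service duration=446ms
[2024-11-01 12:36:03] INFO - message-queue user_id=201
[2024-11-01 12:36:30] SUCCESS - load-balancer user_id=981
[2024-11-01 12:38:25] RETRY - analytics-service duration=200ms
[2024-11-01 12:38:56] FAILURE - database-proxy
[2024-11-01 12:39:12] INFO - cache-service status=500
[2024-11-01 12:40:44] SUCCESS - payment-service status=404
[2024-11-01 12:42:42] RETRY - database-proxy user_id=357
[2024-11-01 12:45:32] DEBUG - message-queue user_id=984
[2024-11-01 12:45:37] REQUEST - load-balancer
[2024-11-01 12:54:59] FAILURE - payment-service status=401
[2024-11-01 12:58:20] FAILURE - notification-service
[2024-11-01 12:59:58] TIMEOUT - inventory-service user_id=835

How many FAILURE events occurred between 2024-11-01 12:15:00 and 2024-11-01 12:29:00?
1

To count events in the time window:

1. Window boundaries: 2024-11-01 12:15:00 to 2024-11-01 12:29:00
2. Filter for FAILURE events within this window
3. Count matching events: 1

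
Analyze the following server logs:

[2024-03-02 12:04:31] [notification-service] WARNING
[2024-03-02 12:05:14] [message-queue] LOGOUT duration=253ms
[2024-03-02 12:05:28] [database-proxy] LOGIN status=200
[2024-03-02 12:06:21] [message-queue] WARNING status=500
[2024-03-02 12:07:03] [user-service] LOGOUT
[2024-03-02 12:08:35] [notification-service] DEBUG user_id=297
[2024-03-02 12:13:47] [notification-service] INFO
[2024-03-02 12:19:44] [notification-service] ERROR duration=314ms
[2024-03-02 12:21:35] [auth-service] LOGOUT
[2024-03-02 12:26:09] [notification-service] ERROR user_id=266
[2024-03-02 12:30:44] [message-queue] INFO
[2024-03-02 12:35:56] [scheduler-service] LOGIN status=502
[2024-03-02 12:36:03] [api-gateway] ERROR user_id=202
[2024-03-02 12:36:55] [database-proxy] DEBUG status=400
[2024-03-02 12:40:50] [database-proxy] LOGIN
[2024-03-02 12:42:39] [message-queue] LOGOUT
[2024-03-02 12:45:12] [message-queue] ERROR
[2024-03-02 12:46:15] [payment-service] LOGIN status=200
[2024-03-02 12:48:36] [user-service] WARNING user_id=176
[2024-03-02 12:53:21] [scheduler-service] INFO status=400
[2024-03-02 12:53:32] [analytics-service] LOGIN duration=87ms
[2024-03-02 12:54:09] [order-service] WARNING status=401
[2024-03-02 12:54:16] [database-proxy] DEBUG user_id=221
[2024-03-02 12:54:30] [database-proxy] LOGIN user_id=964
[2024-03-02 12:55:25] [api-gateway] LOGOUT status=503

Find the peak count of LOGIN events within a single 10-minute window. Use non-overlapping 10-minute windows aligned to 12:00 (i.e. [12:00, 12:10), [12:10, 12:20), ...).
2

To find the burst window:

1. Divide the log period into non-overlapping 10-minute windows starting at 12:00
2. Count LOGIN events in each window
3. Find the window with maximum count
4. Maximum events in a window: 2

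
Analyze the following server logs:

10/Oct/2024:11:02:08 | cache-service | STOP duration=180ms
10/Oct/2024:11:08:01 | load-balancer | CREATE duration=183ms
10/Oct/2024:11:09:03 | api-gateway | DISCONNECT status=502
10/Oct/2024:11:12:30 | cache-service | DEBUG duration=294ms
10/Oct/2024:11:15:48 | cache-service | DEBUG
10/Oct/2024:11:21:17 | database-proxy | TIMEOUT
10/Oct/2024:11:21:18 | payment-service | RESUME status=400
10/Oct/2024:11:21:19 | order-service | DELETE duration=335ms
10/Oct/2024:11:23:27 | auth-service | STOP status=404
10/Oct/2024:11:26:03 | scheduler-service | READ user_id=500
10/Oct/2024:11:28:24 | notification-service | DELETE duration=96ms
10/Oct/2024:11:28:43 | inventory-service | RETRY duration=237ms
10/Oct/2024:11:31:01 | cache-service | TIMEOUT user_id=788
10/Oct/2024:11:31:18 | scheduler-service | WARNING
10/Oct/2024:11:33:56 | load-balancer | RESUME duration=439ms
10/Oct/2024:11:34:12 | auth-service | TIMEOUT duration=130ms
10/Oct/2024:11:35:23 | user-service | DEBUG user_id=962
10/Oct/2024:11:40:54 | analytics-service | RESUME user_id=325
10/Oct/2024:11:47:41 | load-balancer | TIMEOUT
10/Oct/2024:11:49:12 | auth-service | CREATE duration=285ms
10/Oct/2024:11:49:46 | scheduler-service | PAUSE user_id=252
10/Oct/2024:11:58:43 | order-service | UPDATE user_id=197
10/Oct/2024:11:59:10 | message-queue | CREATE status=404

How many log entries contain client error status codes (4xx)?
3

To find matching entries:

1. Pattern to match: client error status codes (4xx)
2. Scan each log entry for the pattern
3. Count matches: 3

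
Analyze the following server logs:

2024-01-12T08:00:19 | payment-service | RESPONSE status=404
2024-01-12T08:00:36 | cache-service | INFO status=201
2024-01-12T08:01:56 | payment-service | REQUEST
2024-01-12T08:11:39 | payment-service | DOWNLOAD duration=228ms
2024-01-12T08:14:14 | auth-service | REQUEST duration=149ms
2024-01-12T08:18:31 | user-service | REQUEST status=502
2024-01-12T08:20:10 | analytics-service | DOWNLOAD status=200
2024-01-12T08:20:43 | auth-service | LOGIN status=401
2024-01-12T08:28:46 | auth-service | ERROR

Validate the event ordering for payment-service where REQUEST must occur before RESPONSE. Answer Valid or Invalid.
Invalid

To validate ordering:

1. Required order: REQUEST → RESPONSE
2. Rule: REQUEST must occur before RESPONSE
3. Check actual order of events for payment-service
4. Result: Invalid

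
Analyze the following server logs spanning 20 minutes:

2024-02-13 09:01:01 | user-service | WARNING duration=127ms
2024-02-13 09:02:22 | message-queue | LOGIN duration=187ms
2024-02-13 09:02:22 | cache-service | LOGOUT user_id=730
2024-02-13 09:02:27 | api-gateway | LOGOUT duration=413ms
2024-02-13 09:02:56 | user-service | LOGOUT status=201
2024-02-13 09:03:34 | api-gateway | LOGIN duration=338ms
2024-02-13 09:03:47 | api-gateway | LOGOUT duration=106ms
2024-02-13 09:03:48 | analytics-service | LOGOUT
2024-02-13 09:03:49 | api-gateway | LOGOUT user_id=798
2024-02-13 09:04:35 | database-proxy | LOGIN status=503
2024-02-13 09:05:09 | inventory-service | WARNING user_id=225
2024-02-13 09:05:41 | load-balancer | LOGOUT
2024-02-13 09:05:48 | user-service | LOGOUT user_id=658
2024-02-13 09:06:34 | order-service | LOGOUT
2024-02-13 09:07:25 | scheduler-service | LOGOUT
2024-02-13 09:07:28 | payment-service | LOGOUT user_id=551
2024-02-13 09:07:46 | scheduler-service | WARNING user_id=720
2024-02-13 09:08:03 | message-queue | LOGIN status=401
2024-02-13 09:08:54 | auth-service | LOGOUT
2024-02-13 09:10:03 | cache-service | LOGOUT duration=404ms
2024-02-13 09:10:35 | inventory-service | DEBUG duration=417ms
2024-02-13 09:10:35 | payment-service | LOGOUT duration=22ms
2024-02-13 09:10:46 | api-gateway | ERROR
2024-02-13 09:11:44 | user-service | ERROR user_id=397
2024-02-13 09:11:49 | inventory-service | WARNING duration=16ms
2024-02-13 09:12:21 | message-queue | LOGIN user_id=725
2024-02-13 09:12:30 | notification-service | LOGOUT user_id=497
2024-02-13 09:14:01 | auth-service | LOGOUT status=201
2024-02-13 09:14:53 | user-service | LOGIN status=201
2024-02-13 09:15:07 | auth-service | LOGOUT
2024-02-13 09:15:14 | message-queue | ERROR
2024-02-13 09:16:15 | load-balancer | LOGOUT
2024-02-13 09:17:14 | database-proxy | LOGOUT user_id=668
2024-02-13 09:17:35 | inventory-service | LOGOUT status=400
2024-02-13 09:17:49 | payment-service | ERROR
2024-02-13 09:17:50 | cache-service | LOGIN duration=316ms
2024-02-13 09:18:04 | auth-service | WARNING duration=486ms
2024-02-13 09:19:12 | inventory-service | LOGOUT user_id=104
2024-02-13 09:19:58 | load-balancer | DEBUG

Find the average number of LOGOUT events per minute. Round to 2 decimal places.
1.05

To calculate the rate:

1. Count total LOGOUT events: 21
2. Total time period: 20 minutes
3. Rate = 21 / 20 = 1.05 events per minute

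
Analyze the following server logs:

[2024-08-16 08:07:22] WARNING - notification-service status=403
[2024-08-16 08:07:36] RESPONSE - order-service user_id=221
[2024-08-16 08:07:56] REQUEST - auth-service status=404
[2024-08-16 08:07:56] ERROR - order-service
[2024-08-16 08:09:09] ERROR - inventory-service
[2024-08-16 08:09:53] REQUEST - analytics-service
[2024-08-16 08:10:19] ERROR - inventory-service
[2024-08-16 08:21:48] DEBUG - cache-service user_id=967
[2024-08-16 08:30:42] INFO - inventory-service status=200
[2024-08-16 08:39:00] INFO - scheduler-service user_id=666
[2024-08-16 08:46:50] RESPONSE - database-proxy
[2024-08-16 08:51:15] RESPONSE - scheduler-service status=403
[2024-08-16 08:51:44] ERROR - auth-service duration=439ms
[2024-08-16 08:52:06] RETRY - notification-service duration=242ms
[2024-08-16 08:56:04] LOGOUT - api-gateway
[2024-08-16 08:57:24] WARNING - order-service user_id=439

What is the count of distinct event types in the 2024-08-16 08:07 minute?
4

To count unique event types:

1. Filter events in the minute starting at 2024-08-16 08:07
2. Extract event types from matching entries
3. Count unique types: 4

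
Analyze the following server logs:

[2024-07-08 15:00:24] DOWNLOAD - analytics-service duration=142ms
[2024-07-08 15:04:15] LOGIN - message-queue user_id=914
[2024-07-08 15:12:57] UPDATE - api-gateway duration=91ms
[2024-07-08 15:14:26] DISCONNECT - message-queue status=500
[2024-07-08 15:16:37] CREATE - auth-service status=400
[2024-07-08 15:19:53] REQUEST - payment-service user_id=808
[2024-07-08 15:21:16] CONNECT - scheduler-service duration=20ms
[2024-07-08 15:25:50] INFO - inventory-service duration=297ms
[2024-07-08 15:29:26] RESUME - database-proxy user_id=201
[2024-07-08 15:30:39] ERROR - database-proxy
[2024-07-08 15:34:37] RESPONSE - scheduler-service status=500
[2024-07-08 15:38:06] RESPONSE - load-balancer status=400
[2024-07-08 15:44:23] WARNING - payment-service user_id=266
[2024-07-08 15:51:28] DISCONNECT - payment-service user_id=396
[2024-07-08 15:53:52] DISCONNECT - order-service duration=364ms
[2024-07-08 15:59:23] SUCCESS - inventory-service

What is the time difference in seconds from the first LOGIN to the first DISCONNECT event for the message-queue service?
611

To find the time between events:

1. Locate the first LOGIN event for message-queue: 2024-07-08 15:04:15
2. Locate the first DISCONNECT event for message-queue: 2024-07-08 15:14:26
3. Calculate the difference: 2024-07-08 15:14:26 - 2024-07-08 15:04:15 = 611 seconds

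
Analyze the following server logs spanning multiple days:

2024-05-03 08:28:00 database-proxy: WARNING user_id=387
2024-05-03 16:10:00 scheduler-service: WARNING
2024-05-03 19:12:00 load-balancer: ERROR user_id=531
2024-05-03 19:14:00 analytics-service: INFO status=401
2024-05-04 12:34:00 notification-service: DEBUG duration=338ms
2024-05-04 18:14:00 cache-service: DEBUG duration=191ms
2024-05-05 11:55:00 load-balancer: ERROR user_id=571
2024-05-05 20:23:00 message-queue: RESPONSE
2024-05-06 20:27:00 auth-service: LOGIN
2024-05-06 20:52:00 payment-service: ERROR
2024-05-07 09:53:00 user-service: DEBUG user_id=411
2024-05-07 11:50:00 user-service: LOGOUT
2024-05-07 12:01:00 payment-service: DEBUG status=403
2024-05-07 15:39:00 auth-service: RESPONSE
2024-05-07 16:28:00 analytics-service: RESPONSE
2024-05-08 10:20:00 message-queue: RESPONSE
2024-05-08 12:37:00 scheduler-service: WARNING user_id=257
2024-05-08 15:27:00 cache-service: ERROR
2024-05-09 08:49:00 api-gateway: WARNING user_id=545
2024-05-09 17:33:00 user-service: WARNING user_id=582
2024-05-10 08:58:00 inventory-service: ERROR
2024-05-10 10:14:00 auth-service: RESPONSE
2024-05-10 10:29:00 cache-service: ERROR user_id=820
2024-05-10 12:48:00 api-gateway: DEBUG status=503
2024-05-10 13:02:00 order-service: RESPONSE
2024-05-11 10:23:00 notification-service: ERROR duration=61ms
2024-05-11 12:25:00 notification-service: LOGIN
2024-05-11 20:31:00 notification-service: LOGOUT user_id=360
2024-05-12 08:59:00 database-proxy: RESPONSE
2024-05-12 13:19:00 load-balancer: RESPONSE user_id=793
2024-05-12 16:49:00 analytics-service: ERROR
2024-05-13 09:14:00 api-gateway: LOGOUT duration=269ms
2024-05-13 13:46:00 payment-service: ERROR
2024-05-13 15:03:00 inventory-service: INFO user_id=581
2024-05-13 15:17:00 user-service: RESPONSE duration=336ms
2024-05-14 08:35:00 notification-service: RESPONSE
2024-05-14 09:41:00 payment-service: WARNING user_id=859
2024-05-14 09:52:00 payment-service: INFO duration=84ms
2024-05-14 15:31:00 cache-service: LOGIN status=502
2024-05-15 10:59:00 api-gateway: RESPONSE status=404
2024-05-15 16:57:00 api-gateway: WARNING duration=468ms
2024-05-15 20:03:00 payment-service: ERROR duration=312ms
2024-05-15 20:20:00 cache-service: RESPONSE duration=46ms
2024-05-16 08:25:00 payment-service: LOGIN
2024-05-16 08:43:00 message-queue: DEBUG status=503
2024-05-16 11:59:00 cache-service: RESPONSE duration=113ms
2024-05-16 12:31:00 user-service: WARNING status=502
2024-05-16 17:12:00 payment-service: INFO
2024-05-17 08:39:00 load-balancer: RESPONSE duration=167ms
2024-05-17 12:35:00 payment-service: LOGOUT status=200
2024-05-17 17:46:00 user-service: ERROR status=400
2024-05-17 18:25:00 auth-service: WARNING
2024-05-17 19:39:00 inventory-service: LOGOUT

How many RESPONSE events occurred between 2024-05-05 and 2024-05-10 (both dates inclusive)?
6

To filter by date range:

1. Date range: 2024-05-05 through 2024-05-10, both dates inclusive
2. Filter for RESPONSE events whose date falls in this range
3. Count matching events: 6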